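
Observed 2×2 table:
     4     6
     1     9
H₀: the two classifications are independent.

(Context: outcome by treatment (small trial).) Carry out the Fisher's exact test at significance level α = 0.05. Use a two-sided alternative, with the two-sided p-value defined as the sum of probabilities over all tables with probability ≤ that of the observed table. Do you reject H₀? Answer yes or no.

reject H₀: no

Margins: r₁=10, r₂=10, c₁=5, c₂=15, n=20
p_obs = C(10,4)·C(10,1)/C(20,5); sum pmf over tables with pmf ≤ p_obs
p-value (two-sided) = 0.30341
At α=0.05: p ≥ α → fail to reject H₀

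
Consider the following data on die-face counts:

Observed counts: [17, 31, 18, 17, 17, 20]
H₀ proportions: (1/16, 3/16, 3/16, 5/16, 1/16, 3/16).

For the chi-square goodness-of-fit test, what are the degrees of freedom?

degrees of freedom = 5

df = k − 1 = 6 − 1 = 5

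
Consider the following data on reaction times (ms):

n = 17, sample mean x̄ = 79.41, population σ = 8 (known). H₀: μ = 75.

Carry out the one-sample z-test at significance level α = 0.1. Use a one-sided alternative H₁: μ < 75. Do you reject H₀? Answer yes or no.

SE = σ/√n = 8/√17 = 1.9403
z = (x̄−μ₀)/SE = (79.41−75)/1.9403 = 2.2729
p-value (one-sided, H₁ less) = 0.98848
At α=0.1: p ≥ α → fail to reject H₀

reject H₀: no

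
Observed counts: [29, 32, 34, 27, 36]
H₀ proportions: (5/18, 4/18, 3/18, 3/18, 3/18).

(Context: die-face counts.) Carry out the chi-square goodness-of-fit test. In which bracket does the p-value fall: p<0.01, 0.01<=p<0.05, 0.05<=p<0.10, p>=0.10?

n = 158; E_i = n·p_i = [43.89, 35.11, 26.33, 26.33, 26.33]
χ² = (29−43.89)²/43.89 + (32−35.11)²/35.11 + (34−26.33)²/26.33 + (27−26.33)²/26.33 + (36−26.33)²/26.33 = 11.1241
df = 4
p-value (upper-tail) = 0.02520
→ bracket: 0.01<=p<0.05

p-value bracket: 0.01<=p<0.05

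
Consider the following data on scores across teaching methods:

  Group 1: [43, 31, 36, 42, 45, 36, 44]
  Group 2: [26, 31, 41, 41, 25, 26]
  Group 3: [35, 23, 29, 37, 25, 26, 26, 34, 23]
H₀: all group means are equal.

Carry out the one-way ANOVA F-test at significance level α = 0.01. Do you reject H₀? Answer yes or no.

reject H₀: yes

Group means [39.57, 31.67, 28.67], grand mean 32.955
SSB = Σnᵢ(x̄ᵢ−x̄)² = 481.907; SSW = ΣΣ(x−x̄ᵢ)² = 679.048
MSB = 481.907/2 = 240.9535; MSW = 679.048/19 = 35.7393
F = MSB/MSW = 6.7420
df = (2, 19)
p-value (upper-tail) = 0.00613
At α=0.01: p < α → reject H₀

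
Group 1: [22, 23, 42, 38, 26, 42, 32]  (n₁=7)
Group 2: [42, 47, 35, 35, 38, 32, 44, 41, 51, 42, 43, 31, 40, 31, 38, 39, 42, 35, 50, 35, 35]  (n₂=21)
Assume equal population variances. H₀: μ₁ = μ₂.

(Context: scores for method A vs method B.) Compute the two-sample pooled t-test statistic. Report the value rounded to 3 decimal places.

test statistic = -2.520

x̄₁=32.143, s₁=8.688, n₁=7
x̄₂=39.333, s₂=5.739, n₂=21
s_p² = [6·8.688² + 20·5.739²]/26 = 42.7509
SE = √(s_p²·(1/7+1/21)) = 2.8536
t = (32.143−39.333)/2.8536 = -2.5198
df = 26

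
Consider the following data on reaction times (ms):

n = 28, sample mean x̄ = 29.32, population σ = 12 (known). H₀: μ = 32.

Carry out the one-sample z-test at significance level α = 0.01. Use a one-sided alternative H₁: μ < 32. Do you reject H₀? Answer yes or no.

SE = σ/√n = 12/√28 = 2.2678
z = (x̄−μ₀)/SE = (29.32−32)/2.2678 = -1.1818
p-value (one-sided, H₁ less) = 0.11865
At α=0.01: p ≥ α → fail to reject H₀

reject H₀: no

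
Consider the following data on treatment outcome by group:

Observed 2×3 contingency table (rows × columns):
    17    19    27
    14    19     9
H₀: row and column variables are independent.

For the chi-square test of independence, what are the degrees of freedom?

degrees of freedom = 2

df = (r−1)(c−1) = (2−1)·(3−1) = 2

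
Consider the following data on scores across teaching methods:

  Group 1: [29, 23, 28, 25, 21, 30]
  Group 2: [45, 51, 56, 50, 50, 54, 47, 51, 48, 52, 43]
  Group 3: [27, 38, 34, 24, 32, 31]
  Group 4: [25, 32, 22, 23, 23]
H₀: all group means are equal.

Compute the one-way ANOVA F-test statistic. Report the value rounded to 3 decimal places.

Group means [26.00, 49.73, 31.00, 25.00], grand mean 36.214
SSB = Σnᵢ(x̄ᵢ−x̄)² = 3426.532; SSW = ΣΣ(x−x̄ᵢ)² = 398.182
MSB = 3426.532/3 = 1142.1775; MSW = 398.182/24 = 16.5909
F = MSB/MSW = 68.8436
df = (3, 24)

test statistic = 68.844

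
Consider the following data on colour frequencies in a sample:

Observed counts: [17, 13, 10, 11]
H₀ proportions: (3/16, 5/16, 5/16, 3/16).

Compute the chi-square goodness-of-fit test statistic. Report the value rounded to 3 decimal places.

n = 51; E_i = n·p_i = [9.56, 15.94, 15.94, 9.56]
χ² = (17−9.56)²/9.56 + (13−15.94)²/15.94 + (10−15.94)²/15.94 + (11−9.56)²/9.56 = 8.7542
df = 3

test statistic = 8.754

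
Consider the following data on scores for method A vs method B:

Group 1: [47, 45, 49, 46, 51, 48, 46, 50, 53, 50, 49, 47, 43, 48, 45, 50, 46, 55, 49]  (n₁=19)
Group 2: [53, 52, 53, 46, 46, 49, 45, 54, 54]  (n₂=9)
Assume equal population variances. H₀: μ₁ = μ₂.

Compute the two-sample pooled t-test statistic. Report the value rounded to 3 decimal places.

x̄₁=48.263, s₁=2.922, n₁=19
x̄₂=50.222, s₂=3.734, n₂=9
s_p² = [18·2.922² + 8·3.734²]/26 = 10.2015
SE = √(s_p²·(1/19+1/9)) = 1.2924
t = (48.263−50.222)/1.2924 = -1.5158
df = 26

test statistic = -1.516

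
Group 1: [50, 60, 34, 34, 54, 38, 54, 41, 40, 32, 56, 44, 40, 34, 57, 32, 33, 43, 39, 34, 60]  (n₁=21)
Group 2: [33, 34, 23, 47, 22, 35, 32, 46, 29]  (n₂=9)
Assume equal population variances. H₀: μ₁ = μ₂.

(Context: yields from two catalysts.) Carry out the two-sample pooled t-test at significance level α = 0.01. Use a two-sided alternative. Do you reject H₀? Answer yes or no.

reject H₀: no

x̄₁=43.286, s₁=9.905, n₁=21
x̄₂=33.444, s₂=8.705, n₂=9
s_p² = [20·9.905² + 8·8.705²]/28 = 91.7324
SE = √(s_p²·(1/21+1/9)) = 3.8158
t = (43.286−33.444)/3.8158 = 2.5791
df = 28
p-value (two-sided) = 0.01545
At α=0.01: p ≥ α → fail to reject H₀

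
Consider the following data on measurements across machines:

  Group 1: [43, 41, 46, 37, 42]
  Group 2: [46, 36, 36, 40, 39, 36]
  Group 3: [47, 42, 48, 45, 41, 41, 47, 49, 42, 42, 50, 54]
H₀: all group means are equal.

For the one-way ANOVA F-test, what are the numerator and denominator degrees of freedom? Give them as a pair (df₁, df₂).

k = 3 groups, N = 23 total
df = (k−1, N−k) = (3−1, 23−3) = (2, 20)

degrees of freedom = [2, 20]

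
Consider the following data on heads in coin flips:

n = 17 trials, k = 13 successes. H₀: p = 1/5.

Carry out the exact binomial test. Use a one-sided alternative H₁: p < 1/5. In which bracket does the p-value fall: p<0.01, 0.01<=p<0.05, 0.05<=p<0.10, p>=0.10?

Exact binomial: n=17, k=13, p₀=1/5=0.2000
P(X≤13) from Σ C(n,i)·p₀^i·(1−p₀)^(n−i)
p-value (one-sided, H₁ less) = 1.00000
→ bracket: p>=0.10

p-value bracket: p>=0.10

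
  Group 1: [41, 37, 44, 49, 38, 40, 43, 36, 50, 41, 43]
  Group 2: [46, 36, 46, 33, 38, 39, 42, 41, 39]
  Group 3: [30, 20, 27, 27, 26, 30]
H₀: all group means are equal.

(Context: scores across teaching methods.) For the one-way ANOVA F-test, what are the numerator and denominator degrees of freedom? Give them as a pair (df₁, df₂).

k = 3 groups, N = 26 total
df = (k−1, N−k) = (3−1, 26−3) = (2, 23)

degrees of freedom = [2, 23]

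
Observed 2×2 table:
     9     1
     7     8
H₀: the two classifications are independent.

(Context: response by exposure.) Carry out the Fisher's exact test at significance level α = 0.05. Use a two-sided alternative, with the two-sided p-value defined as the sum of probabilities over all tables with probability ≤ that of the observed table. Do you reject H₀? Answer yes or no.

reject H₀: yes

Margins: r₁=10, r₂=15, c₁=16, c₂=9, n=25
p_obs = C(10,9)·C(15,7)/C(25,16); sum pmf over tables with pmf ≤ p_obs
p-value (two-sided) = 0.04045
At α=0.05: p < α → reject H₀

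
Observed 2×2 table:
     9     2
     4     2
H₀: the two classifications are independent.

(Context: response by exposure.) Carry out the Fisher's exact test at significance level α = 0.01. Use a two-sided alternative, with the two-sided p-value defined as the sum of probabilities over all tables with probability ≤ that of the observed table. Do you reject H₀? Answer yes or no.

reject H₀: no

Margins: r₁=11, r₂=6, c₁=13, c₂=4, n=17
p_obs = C(11,9)·C(6,4)/C(17,13); sum pmf over tables with pmf ≤ p_obs
p-value (two-sided) = 0.58403
At α=0.01: p ≥ α → fail to reject H₀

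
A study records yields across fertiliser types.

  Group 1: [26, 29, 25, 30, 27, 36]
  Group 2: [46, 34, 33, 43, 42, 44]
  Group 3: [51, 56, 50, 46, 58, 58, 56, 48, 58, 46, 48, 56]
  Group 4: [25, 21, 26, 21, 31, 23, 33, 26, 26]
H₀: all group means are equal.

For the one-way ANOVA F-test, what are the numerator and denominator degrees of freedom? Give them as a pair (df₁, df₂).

degrees of freedom = [3, 29]

k = 4 groups, N = 33 total
df = (k−1, N−k) = (4−1, 33−4) = (3, 29)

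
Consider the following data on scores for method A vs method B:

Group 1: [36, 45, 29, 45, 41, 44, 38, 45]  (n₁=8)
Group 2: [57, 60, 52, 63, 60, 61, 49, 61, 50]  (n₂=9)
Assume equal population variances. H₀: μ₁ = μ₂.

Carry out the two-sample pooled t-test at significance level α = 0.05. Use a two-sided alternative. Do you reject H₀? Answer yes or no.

reject H₀: yes

x̄₁=40.375, s₁=5.755, n₁=8
x̄₂=57.000, s₂=5.292, n₂=9
s_p² = [7·5.755² + 8·5.292²]/15 = 30.3917
SE = √(s_p²·(1/8+1/9)) = 2.6788
t = (40.375−57.000)/2.6788 = -6.2062
df = 15
p-value (two-sided) = 0.00002
At α=0.05: p < α → reject H₀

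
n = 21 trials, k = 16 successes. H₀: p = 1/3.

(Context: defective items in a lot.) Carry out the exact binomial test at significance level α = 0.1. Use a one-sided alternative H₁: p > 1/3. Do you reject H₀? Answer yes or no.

Exact binomial: n=21, k=16, p₀=1/3=0.3333
P(X≥16) from Σ C(n,i)·p₀^i·(1−p₀)^(n−i)
p-value (one-sided, H₁ greater) = 0.00007
At α=0.1: p < α → reject H₀

reject H₀: yes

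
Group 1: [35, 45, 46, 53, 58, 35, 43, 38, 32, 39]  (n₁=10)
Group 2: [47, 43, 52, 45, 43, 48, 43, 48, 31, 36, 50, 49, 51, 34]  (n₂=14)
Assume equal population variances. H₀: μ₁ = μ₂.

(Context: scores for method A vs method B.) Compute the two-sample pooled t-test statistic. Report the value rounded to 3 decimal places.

x̄₁=42.400, s₁=8.329, n₁=10
x̄₂=44.286, s₂=6.510, n₂=14
s_p² = [9·8.329² + 13·6.510²]/22 = 53.4208
SE = √(s_p²·(1/10+1/14)) = 3.0262
t = (42.400−44.286)/3.0262 = -0.6231
df = 22

test statistic = -0.623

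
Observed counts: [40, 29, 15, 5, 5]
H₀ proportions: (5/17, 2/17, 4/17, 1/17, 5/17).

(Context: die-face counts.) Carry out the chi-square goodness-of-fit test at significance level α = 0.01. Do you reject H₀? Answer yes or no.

reject H₀: yes

n = 94; E_i = n·p_i = [27.65, 11.06, 22.12, 5.53, 27.65]
χ² = (40−27.65)²/27.65 + (29−11.06)²/11.06 + (15−22.12)²/22.12 + (5−5.53)²/5.53 + (5−27.65)²/27.65 = 55.5186
df = 4
p-value (upper-tail) = 0.00000
At α=0.01: p < α → reject H₀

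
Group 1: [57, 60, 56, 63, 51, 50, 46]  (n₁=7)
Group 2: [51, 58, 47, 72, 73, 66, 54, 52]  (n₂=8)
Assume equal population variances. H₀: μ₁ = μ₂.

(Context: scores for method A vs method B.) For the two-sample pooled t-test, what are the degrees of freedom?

degrees of freedom = 13

df = n₁ + n₂ − 2 = 7 + 8 − 2 = 13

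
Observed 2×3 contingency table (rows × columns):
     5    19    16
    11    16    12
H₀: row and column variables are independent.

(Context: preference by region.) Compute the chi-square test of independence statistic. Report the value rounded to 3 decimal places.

Row totals [40, 39], col totals [16, 35, 28], n=79
χ² = (5−8.10)²/8.10 + (19−17.72)²/17.72 + (16−14.18)²/14.18 + (11−7.90)²/7.90 + (16−17.28)²/17.28 + (12−13.82)²/13.82 = 3.0664
df = 2

test statistic = 3.066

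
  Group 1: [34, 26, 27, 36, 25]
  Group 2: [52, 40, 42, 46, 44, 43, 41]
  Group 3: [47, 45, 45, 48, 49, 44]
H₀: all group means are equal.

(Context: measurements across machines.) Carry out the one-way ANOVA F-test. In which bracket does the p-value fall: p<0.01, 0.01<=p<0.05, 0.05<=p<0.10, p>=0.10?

Group means [29.60, 44.00, 46.33], grand mean 40.778
SSB = Σnᵢ(x̄ᵢ−x̄)² = 882.578; SSW = ΣΣ(x−x̄ᵢ)² = 218.533
MSB = 882.578/2 = 441.2889; MSW = 218.533/15 = 14.5689
F = MSB/MSW = 30.2898
df = (2, 15)
p-value (upper-tail) = 0.00001
→ bracket: p<0.01

p-value bracket: p<0.01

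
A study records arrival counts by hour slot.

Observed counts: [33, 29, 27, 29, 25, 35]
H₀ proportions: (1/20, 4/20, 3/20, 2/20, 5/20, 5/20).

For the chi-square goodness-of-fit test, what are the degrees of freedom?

df = k − 1 = 6 − 1 = 5

degrees of freedom = 5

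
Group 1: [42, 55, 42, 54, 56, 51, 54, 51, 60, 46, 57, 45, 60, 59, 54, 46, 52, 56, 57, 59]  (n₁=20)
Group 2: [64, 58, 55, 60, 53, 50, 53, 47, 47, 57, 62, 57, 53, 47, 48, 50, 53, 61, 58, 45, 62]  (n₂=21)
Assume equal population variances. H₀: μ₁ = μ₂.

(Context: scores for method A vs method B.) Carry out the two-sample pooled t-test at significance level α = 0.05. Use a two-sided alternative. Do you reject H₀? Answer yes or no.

x̄₁=52.800, s₁=5.800, n₁=20
x̄₂=54.286, s₂=5.755, n₂=21
s_p² = [19·5.800² + 20·5.755²]/39 = 33.3714
SE = √(s_p²·(1/20+1/21)) = 1.8049
t = (52.800−54.286)/1.8049 = -0.8232
df = 39
p-value (two-sided) = 0.41543
At α=0.05: p ≥ α → fail to reject H₀

reject H₀: no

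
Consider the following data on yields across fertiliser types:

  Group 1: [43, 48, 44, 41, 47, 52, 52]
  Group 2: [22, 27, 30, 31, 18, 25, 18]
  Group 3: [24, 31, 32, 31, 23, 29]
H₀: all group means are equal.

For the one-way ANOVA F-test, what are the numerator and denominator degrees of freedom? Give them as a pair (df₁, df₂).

degrees of freedom = [2, 17]

k = 3 groups, N = 20 total
df = (k−1, N−k) = (3−1, 20−3) = (2, 17)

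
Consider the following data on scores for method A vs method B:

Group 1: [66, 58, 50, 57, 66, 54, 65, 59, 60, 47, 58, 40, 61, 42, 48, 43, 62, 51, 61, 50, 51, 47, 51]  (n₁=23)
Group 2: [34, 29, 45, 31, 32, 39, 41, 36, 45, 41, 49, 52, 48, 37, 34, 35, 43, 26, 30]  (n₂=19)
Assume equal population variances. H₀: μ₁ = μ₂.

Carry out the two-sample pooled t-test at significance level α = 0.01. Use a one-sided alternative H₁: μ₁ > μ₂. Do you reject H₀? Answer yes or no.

x̄₁=54.217, s₁=7.763, n₁=23
x̄₂=38.263, s₂=7.370, n₂=19
s_p² = [22·7.763² + 18·7.370²]/40 = 57.5899
SE = √(s_p²·(1/23+1/19)) = 2.3526
t = (54.217−38.263)/2.3526 = 6.7814
df = 40
p-value (one-sided, H₁ greater) = 0.00000
At α=0.01: p < α → reject H₀

reject H₀: yes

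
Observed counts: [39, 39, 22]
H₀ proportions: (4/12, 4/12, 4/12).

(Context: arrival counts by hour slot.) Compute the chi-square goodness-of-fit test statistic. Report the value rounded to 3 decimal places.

n = 100; E_i = n·p_i = [33.33, 33.33, 33.33]
χ² = (39−33.33)²/33.33 + (39−33.33)²/33.33 + (22−33.33)²/33.33 = 5.7800
df = 2

test statistic = 5.780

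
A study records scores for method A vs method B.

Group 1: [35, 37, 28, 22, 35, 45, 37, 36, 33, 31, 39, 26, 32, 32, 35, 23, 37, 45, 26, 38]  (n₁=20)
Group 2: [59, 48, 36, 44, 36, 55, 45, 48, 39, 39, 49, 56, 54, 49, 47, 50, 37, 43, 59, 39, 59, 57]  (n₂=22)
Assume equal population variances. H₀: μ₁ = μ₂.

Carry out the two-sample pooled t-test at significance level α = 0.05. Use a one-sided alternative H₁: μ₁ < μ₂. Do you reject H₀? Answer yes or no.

x̄₁=33.600, s₁=6.328, n₁=20
x̄₂=47.636, s₂=7.865, n₂=22
s_p² = [19·6.328² + 21·7.865²]/40 = 51.4973
SE = √(s_p²·(1/20+1/22)) = 2.2171
t = (33.600−47.636)/2.2171 = -6.3309
df = 40
p-value (one-sided, H₁ less) = 0.00000
At α=0.05: p < α → reject H₀

reject H₀: yes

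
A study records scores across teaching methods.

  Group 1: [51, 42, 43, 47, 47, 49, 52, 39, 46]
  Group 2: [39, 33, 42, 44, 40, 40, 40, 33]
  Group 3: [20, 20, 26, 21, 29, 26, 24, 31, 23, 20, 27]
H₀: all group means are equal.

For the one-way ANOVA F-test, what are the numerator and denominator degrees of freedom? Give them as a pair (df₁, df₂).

k = 3 groups, N = 28 total
df = (k−1, N−k) = (3−1, 28−3) = (2, 25)

degrees of freedom = [2, 25]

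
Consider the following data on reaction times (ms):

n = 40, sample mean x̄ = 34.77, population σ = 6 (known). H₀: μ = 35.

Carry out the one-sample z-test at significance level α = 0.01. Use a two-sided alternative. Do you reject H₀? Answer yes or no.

SE = σ/√n = 6/√40 = 0.9487
z = (x̄−μ₀)/SE = (34.77−35)/0.9487 = -0.2424
p-value (two-sided) = 0.80844
At α=0.01: p ≥ α → fail to reject H₀

reject H₀: no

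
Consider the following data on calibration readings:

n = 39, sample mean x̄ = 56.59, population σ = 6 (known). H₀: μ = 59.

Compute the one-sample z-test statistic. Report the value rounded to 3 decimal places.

SE = σ/√n = 6/√39 = 0.9608
z = (x̄−μ₀)/SE = (56.59−59)/0.9608 = -2.5084

test statistic = -2.508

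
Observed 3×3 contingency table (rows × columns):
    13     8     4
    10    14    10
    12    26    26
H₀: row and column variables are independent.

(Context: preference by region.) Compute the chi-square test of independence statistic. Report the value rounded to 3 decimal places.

test statistic = 10.890

Row totals [25, 34, 64], col totals [35, 48, 40], n=123
χ² = (13−7.11)²/7.11 + (8−9.76)²/9.76 + (4−8.13)²/8.13 + (10−9.67)²/9.67 + (14−13.27)²/13.27 + (10−11.06)²/11.06 + (12−18.21)²/18.21 + (26−24.98)²/24.98 + (26−20.81)²/20.81 = 10.8901
df = 4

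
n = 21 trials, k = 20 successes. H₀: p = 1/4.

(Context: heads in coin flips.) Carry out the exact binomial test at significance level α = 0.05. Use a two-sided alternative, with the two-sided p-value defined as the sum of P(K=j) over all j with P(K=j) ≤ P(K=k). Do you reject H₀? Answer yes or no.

reject H₀: yes

Exact binomial: n=21, k=20, p₀=1/4=0.2500
P(X=j) = C(n,j)·p₀^j·(1−p₀)^(n−j); p = Σ P(X=j) over j with P(X=j) ≤ P(X=20)
p-value (two-sided) = 0.00000
At α=0.05: p < α → reject H₀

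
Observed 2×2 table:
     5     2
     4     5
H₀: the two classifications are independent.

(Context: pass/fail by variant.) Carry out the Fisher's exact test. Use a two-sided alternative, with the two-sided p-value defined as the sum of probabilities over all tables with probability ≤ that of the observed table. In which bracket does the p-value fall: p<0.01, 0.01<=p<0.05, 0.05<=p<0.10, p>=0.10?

p-value bracket: p>=0.10

Margins: r₁=7, r₂=9, c₁=9, c₂=7, n=16
p_obs = C(7,5)·C(9,4)/C(16,9); sum pmf over tables with pmf ≤ p_obs
p-value (two-sided) = 0.35752
→ bracket: p>=0.10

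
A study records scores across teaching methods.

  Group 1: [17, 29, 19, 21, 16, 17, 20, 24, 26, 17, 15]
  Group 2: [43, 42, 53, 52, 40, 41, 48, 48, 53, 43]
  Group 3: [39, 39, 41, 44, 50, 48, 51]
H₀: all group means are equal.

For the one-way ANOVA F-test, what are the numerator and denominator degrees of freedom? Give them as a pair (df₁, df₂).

degrees of freedom = [2, 25]

k = 3 groups, N = 28 total
df = (k−1, N−k) = (3−1, 28−3) = (2, 25)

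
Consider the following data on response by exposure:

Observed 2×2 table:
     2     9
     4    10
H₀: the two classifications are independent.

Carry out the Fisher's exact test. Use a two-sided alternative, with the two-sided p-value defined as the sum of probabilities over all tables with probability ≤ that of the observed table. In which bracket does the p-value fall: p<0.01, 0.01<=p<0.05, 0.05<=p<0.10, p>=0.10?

Margins: r₁=11, r₂=14, c₁=6, c₂=19, n=25
p_obs = C(11,2)·C(14,4)/C(25,6); sum pmf over tables with pmf ≤ p_obs
p-value (two-sided) = 0.66087
→ bracket: p>=0.10

p-value bracket: p>=0.10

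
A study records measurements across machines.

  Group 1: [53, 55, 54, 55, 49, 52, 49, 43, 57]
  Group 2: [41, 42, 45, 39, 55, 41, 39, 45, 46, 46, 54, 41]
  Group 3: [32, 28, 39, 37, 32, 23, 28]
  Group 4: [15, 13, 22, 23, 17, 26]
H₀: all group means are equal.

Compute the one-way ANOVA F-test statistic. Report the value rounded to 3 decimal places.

Group means [51.89, 44.50, 31.29, 19.33], grand mean 39.294
SSB = Σnᵢ(x̄ᵢ−x̄)² = 4592.408; SSW = ΣΣ(x−x̄ᵢ)² = 768.651
MSB = 4592.408/3 = 1530.8027; MSW = 768.651/30 = 25.6217
F = MSB/MSW = 59.7464
df = (3, 30)

test statistic = 59.746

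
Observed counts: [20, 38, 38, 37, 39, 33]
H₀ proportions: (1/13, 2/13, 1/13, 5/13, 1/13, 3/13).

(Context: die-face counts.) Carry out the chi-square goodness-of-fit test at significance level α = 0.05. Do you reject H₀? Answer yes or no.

reject H₀: yes

n = 205; E_i = n·p_i = [15.77, 31.54, 15.77, 78.85, 15.77, 47.31]
χ² = (20−15.77)²/15.77 + (38−31.54)²/31.54 + (38−15.77)²/15.77 + (37−78.85)²/78.85 + (39−15.77)²/15.77 + (33−47.31)²/47.31 = 94.5580
df = 5
p-value (upper-tail) = 0.00000
At α=0.05: p < α → reject H₀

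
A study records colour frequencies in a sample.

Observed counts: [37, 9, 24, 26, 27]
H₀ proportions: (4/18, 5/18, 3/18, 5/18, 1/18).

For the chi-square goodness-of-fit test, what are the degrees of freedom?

df = k − 1 = 5 − 1 = 4

degrees of freedom = 4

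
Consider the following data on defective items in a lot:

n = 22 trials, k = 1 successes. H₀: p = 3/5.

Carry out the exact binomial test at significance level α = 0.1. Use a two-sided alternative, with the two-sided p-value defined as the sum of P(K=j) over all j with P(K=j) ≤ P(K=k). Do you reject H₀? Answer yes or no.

Exact binomial: n=22, k=1, p₀=3/5=0.6000
P(X=j) = C(n,j)·p₀^j·(1−p₀)^(n−j); p = Σ P(X=j) over j with P(X=j) ≤ P(X=1)
p-value (two-sided) = 0.00000
At α=0.1: p < α → reject H₀

reject H₀: yes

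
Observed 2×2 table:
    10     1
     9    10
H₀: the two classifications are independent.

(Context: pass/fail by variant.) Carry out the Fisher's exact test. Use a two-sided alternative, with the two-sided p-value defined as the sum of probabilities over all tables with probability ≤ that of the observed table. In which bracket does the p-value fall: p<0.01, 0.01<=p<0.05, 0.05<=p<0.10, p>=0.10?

Margins: r₁=11, r₂=19, c₁=19, c₂=11, n=30
p_obs = C(11,10)·C(19,9)/C(30,19); sum pmf over tables with pmf ≤ p_obs
p-value (two-sided) = 0.02309
→ bracket: 0.01<=p<0.05

p-value bracket: 0.01<=p<0.05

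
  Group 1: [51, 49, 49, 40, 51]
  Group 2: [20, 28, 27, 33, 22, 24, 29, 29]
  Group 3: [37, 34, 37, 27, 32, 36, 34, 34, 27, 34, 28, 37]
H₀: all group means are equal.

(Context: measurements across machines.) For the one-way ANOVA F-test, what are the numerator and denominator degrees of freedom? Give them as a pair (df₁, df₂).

degrees of freedom = [2, 22]

k = 3 groups, N = 25 total
df = (k−1, N−k) = (3−1, 25−3) = (2, 22)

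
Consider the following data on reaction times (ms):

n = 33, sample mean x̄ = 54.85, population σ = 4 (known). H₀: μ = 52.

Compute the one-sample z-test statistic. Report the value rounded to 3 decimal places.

SE = σ/√n = 4/√33 = 0.6963
z = (x̄−μ₀)/SE = (54.85−52)/0.6963 = 4.0930

test statistic = 4.093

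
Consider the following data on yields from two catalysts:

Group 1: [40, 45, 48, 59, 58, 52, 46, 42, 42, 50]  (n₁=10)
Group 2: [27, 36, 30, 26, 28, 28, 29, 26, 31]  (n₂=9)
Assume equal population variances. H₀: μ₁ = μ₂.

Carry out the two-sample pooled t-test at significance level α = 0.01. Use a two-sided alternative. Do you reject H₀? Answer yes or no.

reject H₀: yes

x̄₁=48.200, s₁=6.579, n₁=10
x̄₂=29.000, s₂=3.122, n₂=9
s_p² = [9·6.579² + 8·3.122²]/17 = 27.5059
SE = √(s_p²·(1/10+1/9)) = 2.4097
t = (48.200−29.000)/2.4097 = 7.9677
df = 17
p-value (two-sided) = 0.00000
At α=0.01: p < α → reject H₀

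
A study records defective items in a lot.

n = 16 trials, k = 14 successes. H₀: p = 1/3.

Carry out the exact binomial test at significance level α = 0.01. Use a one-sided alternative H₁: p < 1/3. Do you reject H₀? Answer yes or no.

Exact binomial: n=16, k=14, p₀=1/3=0.3333
P(X≤14) from Σ C(n,i)·p₀^i·(1−p₀)^(n−i)
p-value (one-sided, H₁ less) = 1.00000
At α=0.01: p ≥ α → fail to reject H₀

reject H₀: no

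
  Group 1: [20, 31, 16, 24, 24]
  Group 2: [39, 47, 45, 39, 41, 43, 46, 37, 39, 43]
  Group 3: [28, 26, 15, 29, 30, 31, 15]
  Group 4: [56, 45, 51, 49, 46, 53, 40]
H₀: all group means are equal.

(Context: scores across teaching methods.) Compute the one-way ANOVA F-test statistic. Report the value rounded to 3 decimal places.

Group means [23.00, 41.90, 24.86, 48.57], grand mean 36.138
SSB = Σnᵢ(x̄ᵢ−x̄)² = 3167.977; SSW = ΣΣ(x−x̄ᵢ)² = 689.471
MSB = 3167.977/3 = 1055.9923; MSW = 689.471/25 = 27.5789
F = MSB/MSW = 38.2899
df = (3, 25)

test statistic = 38.290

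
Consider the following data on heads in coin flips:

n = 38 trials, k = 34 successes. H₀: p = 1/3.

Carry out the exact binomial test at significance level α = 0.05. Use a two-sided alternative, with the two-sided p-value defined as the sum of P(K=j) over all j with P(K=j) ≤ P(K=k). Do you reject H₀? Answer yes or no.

reject H₀: yes

Exact binomial: n=38, k=34, p₀=1/3=0.3333
P(X=j) = C(n,j)·p₀^j·(1−p₀)^(n−j); p = Σ P(X=j) over j with P(X=j) ≤ P(X=34)
p-value (two-sided) = 0.00000
At α=0.05: p < α → reject H₀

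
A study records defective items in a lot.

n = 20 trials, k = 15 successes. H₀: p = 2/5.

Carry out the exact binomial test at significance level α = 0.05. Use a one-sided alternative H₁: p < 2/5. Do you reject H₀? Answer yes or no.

Exact binomial: n=20, k=15, p₀=2/5=0.4000
P(X≤15) from Σ C(n,i)·p₀^i·(1−p₀)^(n−i)
p-value (one-sided, H₁ less) = 0.99968
At α=0.05: p ≥ α → fail to reject H₀

reject H₀: no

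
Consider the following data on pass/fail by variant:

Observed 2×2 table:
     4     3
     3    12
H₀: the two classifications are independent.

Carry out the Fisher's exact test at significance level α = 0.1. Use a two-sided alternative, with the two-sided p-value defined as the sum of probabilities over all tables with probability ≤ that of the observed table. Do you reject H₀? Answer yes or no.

Margins: r₁=7, r₂=15, c₁=7, c₂=15, n=22
p_obs = C(7,4)·C(15,3)/C(22,7); sum pmf over tables with pmf ≤ p_obs
p-value (two-sided) = 0.14466
At α=0.1: p ≥ α → fail to reject H₀

reject H₀: no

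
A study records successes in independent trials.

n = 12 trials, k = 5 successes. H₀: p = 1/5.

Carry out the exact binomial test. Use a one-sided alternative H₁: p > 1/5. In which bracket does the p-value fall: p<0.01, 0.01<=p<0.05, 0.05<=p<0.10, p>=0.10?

Exact binomial: n=12, k=5, p₀=1/5=0.2000
P(X≥5) from Σ C(n,i)·p₀^i·(1−p₀)^(n−i)
p-value (one-sided, H₁ greater) = 0.07256
→ bracket: 0.05<=p<0.10

p-value bracket: 0.05<=p<0.10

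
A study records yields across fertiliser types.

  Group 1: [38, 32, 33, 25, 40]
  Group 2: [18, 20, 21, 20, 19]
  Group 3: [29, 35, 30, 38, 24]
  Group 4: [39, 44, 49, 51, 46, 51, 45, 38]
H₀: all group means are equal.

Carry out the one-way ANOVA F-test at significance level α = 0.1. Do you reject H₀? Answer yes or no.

reject H₀: yes

Group means [33.60, 19.60, 31.20, 45.38], grand mean 34.130
SSB = Σnᵢ(x̄ᵢ−x̄)² = 2111.534; SSW = ΣΣ(x−x̄ᵢ)² = 435.075
MSB = 2111.534/3 = 703.8446; MSW = 435.075/19 = 22.8987
F = MSB/MSW = 30.7373
df = (3, 19)
p-value (upper-tail) = 0.00000
At α=0.1: p < α → reject H₀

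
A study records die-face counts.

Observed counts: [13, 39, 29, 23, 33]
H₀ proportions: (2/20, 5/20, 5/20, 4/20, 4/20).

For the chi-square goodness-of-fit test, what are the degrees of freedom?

degrees of freedom = 4

df = k − 1 = 5 − 1 = 4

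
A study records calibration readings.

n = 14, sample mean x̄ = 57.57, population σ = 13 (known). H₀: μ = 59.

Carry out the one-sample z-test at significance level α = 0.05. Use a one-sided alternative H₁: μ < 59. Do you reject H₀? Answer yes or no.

SE = σ/√n = 13/√14 = 3.4744
z = (x̄−μ₀)/SE = (57.57−59)/3.4744 = -0.4116
p-value (one-sided, H₁ less) = 0.34032
At α=0.05: p ≥ α → fail to reject H₀

reject H₀: no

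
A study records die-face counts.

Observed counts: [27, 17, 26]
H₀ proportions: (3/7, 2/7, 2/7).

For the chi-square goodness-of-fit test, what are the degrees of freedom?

degrees of freedom = 2

df = k − 1 = 3 − 1 = 2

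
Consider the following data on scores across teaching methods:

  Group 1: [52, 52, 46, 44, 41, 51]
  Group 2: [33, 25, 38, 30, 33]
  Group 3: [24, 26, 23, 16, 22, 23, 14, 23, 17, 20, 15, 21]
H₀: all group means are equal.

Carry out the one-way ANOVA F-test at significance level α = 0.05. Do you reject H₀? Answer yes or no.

Group means [47.67, 31.80, 20.33], grand mean 29.957
SSB = Σnᵢ(x̄ᵢ−x̄)² = 3010.157; SSW = ΣΣ(x−x̄ᵢ)² = 368.800
MSB = 3010.157/2 = 1505.0783; MSW = 368.800/20 = 18.4400
F = MSB/MSW = 81.6203
df = (2, 20)
p-value (upper-tail) = 0.00000
At α=0.05: p < α → reject H₀

reject H₀: yes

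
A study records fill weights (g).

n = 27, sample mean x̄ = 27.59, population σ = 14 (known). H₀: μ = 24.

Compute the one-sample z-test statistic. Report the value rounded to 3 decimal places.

test statistic = 1.332

SE = σ/√n = 14/√27 = 2.6943
z = (x̄−μ₀)/SE = (27.59−24)/2.6943 = 1.3324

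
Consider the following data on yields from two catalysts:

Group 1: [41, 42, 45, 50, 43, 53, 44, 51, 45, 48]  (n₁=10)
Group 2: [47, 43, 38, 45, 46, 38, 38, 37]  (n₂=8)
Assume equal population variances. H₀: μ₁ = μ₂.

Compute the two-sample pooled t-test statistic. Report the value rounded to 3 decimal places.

test statistic = 2.405

x̄₁=46.200, s₁=4.077, n₁=10
x̄₂=41.500, s₂=4.175, n₂=8
s_p² = [9·4.077² + 7·4.175²]/16 = 16.9750
SE = √(s_p²·(1/10+1/8)) = 1.9543
t = (46.200−41.500)/1.9543 = 2.4049
df = 16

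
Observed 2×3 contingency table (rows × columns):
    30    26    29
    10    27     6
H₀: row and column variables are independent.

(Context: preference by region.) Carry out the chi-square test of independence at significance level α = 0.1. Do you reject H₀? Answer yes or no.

reject H₀: yes

Row totals [85, 43], col totals [40, 53, 35], n=128
χ² = (30−26.56)²/26.56 + (26−35.20)²/35.20 + (29−23.24)²/23.24 + (10−13.44)²/13.44 + (27−17.80)²/17.80 + (6−11.76)²/11.76 = 12.7216
df = 2
p-value (upper-tail) = 0.00173
At α=0.1: p < α → reject H₀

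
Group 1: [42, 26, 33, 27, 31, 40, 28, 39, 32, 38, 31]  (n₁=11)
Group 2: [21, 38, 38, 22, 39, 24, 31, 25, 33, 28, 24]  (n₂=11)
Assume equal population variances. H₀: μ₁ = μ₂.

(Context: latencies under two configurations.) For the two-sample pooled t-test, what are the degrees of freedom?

df = n₁ + n₂ − 2 = 11 + 11 − 2 = 20

degrees of freedom = 20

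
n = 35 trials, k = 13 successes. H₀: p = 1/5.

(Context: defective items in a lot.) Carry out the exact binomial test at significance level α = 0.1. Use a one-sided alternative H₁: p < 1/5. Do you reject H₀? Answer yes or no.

reject H₀: no

Exact binomial: n=35, k=13, p₀=1/5=0.2000
P(X≤13) from Σ C(n,i)·p₀^i·(1−p₀)^(n−i)
p-value (one-sided, H₁ less) = 0.99474
At α=0.1: p ≥ α → fail to reject H₀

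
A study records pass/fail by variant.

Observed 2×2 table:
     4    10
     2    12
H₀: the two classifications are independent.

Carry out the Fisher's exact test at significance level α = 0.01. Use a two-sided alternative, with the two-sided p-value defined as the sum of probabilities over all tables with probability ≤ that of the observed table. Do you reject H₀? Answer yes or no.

Margins: r₁=14, r₂=14, c₁=6, c₂=22, n=28
p_obs = C(14,4)·C(14,2)/C(28,6); sum pmf over tables with pmf ≤ p_obs
p-value (two-sided) = 0.64831
At α=0.01: p ≥ α → fail to reject H₀

reject H₀: no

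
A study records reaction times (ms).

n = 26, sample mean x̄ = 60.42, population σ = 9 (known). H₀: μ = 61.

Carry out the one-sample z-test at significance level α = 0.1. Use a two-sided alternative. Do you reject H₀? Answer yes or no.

reject H₀: no

SE = σ/√n = 9/√26 = 1.7650
z = (x̄−μ₀)/SE = (60.42−61)/1.7650 = -0.3286
p-value (two-sided) = 0.74246
At α=0.1: p ≥ α → fail to reject H₀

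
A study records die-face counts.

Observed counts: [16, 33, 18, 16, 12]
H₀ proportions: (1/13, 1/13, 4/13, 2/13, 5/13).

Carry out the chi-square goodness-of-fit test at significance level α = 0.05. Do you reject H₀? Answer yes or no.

n = 95; E_i = n·p_i = [7.31, 7.31, 29.23, 14.62, 36.54]
χ² = (16−7.31)²/7.31 + (33−7.31)²/7.31 + (18−29.23)²/29.23 + (16−14.62)²/14.62 + (12−36.54)²/36.54 = 121.5937
df = 4
p-value (upper-tail) = 0.00000
At α=0.05: p < α → reject H₀

reject H₀: yes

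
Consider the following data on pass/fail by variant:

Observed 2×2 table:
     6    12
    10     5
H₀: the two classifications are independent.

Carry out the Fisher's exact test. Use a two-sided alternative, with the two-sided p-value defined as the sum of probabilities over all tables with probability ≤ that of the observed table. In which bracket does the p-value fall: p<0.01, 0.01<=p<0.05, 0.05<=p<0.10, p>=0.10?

Margins: r₁=18, r₂=15, c₁=16, c₂=17, n=33
p_obs = C(18,6)·C(15,10)/C(33,16); sum pmf over tables with pmf ≤ p_obs
p-value (two-sided) = 0.08441
→ bracket: 0.05<=p<0.10

p-value bracket: 0.05<=p<0.10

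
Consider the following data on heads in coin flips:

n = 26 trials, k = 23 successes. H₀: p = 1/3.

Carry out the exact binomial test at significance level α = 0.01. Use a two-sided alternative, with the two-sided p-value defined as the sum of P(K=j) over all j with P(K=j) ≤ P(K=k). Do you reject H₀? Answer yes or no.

reject H₀: yes

Exact binomial: n=26, k=23, p₀=1/3=0.3333
P(X=j) = C(n,j)·p₀^j·(1−p₀)^(n−j); p = Σ P(X=j) over j with P(X=j) ≤ P(X=23)
p-value (two-sided) = 0.00000
At α=0.01: p < α → reject H₀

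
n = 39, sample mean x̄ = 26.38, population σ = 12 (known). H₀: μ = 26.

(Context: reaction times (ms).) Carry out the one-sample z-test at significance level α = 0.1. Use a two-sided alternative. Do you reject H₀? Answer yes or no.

reject H₀: no

SE = σ/√n = 12/√39 = 1.9215
z = (x̄−μ₀)/SE = (26.38−26)/1.9215 = 0.1978
p-value (two-sided) = 0.84323
At α=0.1: p ≥ α → fail to reject H₀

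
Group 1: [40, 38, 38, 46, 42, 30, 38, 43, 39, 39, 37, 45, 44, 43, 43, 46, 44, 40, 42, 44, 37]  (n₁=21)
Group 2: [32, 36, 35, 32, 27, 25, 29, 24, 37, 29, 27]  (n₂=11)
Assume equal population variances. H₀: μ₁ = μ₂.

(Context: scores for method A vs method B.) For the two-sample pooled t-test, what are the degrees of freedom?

df = n₁ + n₂ − 2 = 21 + 11 − 2 = 30

degrees of freedom = 30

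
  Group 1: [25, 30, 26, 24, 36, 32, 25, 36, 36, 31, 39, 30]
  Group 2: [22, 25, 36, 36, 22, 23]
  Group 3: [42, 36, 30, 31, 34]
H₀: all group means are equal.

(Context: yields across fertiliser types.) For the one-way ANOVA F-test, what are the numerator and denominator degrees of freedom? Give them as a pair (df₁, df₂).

k = 3 groups, N = 23 total
df = (k−1, N−k) = (3−1, 23−3) = (2, 20)

degrees of freedom = [2, 20]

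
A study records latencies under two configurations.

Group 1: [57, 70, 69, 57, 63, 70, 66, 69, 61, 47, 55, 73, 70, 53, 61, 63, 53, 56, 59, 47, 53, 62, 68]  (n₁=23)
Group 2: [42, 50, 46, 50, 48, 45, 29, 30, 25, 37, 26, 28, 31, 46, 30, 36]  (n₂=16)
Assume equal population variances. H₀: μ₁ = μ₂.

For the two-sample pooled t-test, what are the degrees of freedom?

degrees of freedom = 37

df = n₁ + n₂ − 2 = 23 + 16 − 2 = 37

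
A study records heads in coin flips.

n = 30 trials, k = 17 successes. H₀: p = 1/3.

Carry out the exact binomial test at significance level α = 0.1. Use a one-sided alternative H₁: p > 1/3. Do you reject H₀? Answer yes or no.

reject H₀: yes

Exact binomial: n=30, k=17, p₀=1/3=0.3333
P(X≥17) from Σ C(n,i)·p₀^i·(1−p₀)^(n−i)
p-value (one-sided, H₁ greater) = 0.00722
At α=0.1: p < α → reject H₀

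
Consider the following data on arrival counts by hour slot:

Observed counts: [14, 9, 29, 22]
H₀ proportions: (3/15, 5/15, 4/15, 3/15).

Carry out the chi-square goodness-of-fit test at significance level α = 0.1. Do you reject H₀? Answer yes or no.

reject H₀: yes

n = 74; E_i = n·p_i = [14.80, 24.67, 19.73, 14.80]
χ² = (14−14.80)²/14.80 + (9−24.67)²/24.67 + (29−19.73)²/19.73 + (22−14.80)²/14.80 = 17.8480
df = 3
p-value (upper-tail) = 0.00047
At α=0.1: p < α → reject H₀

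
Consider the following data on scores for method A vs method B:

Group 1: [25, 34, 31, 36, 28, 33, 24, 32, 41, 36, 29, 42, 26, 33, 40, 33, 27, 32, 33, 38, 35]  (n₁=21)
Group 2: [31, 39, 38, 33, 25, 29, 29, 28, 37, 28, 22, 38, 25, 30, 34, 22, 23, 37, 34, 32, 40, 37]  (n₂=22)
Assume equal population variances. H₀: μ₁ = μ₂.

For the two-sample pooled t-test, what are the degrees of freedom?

degrees of freedom = 41

df = n₁ + n₂ − 2 = 21 + 22 − 2 = 41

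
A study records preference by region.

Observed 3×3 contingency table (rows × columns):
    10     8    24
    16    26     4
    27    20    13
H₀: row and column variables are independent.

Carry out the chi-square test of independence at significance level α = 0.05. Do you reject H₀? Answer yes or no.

Row totals [42, 46, 60], col totals [53, 54, 41], n=148
χ² = (10−15.04)²/15.04 + (8−15.32)²/15.32 + (24−11.64)²/11.64 + (16−16.47)²/16.47 + (26−16.78)²/16.78 + (4−12.74)²/12.74 + (27−21.49)²/21.49 + (20−21.89)²/21.89 + (13−16.62)²/16.62 = 31.7708
df = 4
p-value (upper-tail) = 0.00000
At α=0.05: p < α → reject H₀

reject H₀: yes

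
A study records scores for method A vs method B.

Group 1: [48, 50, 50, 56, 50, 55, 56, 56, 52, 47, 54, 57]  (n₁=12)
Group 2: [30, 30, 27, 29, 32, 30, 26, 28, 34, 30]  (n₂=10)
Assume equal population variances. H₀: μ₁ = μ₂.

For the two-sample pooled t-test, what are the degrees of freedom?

degrees of freedom = 20

df = n₁ + n₂ − 2 = 12 + 10 − 2 = 20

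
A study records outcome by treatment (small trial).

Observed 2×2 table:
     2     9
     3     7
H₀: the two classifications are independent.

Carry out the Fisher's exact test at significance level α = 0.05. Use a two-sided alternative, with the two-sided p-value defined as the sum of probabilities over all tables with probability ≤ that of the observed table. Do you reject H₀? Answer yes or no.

Margins: r₁=11, r₂=10, c₁=5, c₂=16, n=21
p_obs = C(11,2)·C(10,3)/C(21,5); sum pmf over tables with pmf ≤ p_obs
p-value (two-sided) = 0.63512
At α=0.05: p ≥ α → fail to reject H₀

reject H₀: no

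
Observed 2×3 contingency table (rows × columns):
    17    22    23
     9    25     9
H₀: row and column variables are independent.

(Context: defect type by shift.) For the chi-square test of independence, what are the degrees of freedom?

df = (r−1)(c−1) = (2−1)·(3−1) = 2

degrees of freedom = 2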